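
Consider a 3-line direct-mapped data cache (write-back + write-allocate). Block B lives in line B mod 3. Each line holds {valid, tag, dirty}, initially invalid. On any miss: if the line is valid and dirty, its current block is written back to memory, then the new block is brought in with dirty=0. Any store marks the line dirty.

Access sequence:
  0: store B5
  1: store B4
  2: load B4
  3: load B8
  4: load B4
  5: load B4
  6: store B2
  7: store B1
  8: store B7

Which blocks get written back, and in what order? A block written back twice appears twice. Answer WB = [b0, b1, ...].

0: W B5 → L2 miss [D]
1: W B4 → L1 miss [D]
2: R B4 → L1 hit [D]
3: R B8 → L2 miss wb→B5 [-]
4: R B4 → L1 hit [D]
5: R B4 → L1 hit [D]
6: W B2 → L2 miss [D]
7: W B1 → L1 miss wb→B4 [D]
8: W B7 → L1 miss wb→B1 [D]

WB = [5, 4, 1]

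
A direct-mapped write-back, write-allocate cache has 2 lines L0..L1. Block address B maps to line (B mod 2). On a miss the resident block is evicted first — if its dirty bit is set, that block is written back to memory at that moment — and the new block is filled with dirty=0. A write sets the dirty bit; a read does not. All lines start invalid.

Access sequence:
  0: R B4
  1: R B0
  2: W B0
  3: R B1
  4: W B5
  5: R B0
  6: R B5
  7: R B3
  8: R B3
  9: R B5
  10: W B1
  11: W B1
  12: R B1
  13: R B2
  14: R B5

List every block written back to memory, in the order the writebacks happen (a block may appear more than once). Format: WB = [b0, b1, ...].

WB = [5, 0, 1]

0: R B4 → L0 miss [-]
1: R B0 → L0 miss [-]
2: W B0 → L0 hit [D]
3: R B1 → L1 miss [-]
4: W B5 → L1 miss [D]
5: R B0 → L0 hit [D]
6: R B5 → L1 hit [D]
7: R B3 → L1 miss wb→B5 [-]
8: R B3 → L1 hit [-]
9: R B5 → L1 miss [-]
10: W B1 → L1 miss [D]
11: W B1 → L1 hit [D]
12: R B1 → L1 hit [D]
13: R B2 → L0 miss wb→B0 [-]
14: R B5 → L1 miss wb→B1 [-]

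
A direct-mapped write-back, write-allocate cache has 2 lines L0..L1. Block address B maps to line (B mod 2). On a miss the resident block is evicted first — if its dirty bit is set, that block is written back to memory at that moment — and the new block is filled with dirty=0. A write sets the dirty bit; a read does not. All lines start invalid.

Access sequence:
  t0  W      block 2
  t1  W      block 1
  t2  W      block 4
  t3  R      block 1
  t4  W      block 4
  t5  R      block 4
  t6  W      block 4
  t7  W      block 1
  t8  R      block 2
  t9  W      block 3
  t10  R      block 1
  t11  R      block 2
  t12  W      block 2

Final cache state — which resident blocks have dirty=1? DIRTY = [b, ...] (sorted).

0: W B2 → L0 miss [D]
1: W B1 → L1 miss [D]
2: W B4 → L0 miss wb→B2 [D]
3: R B1 → L1 hit [D]
4: W B4 → L0 hit [D]
5: R B4 → L0 hit [D]
6: W B4 → L0 hit [D]
7: W B1 → L1 hit [D]
8: R B2 → L0 miss wb→B4 [-]
9: W B3 → L1 miss wb→B1 [D]
10: R B1 → L1 miss wb→B3 [-]
11: R B2 → L0 hit [-]
12: W B2 → L0 hit [D]

DIRTY = [2]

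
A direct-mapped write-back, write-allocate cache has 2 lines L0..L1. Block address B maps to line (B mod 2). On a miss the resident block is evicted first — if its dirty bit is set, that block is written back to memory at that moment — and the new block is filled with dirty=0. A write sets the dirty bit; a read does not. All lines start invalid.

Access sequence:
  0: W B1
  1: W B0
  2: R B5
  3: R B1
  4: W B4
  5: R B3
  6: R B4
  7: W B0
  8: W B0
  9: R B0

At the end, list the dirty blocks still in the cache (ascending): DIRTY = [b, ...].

0: W B1 -> L1 miss  d=D]
1: W B0 -> L0 miss  d=D]
2: R B5 -> L1 miss wb->B1  d=-]
3: R B1 -> L1 miss  d=-]
4: W B4 -> L0 miss wb->B0  d=D]
5: R B3 -> L1 miss  d=-]
6: R B4 -> L0 hit  d=D]
7: W B0 -> L0 miss wb->B4  d=D]
8: W B0 -> L0 hit  d=D]
9: R B0 -> L0 hit  d=D]

DIRTY = [0]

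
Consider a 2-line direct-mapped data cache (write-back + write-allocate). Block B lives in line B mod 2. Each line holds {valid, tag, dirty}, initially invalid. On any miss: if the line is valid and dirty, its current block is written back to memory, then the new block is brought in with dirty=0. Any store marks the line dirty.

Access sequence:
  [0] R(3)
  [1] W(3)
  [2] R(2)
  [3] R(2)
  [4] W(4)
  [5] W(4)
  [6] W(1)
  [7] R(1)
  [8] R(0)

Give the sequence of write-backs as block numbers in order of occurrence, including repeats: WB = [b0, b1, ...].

0: R B3 -> L1 miss  d=-]
1: W B3 -> L1 hit  d=D]
2: R B2 -> L0 miss  d=-]
3: R B2 -> L0 hit  d=-]
4: W B4 -> L0 miss  d=D]
5: W B4 -> L0 hit  d=D]
6: W B1 -> L1 miss wb->B3  d=D]
7: R B1 -> L1 hit  d=D]
8: R B0 -> L0 miss wb->B4  d=-]

WB = [3, 4]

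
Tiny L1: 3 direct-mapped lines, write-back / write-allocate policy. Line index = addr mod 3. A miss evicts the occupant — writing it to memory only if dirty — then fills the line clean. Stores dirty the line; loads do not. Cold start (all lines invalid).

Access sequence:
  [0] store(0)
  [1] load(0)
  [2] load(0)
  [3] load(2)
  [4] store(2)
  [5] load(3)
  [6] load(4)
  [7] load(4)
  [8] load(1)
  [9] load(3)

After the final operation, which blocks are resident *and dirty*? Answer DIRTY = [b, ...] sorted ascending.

0: W B0 → L0 miss [D]
1: R B0 → L0 hit [D]
2: R B0 → L0 hit [D]
3: R B2 → L2 miss [-]
4: W B2 → L2 hit [D]
5: R B3 → L0 miss wb→B0 [-]
6: R B4 → L1 miss [-]
7: R B4 → L1 hit [-]
8: R B1 → L1 miss [-]
9: R B3 → L0 hit [-]

DIRTY = [2]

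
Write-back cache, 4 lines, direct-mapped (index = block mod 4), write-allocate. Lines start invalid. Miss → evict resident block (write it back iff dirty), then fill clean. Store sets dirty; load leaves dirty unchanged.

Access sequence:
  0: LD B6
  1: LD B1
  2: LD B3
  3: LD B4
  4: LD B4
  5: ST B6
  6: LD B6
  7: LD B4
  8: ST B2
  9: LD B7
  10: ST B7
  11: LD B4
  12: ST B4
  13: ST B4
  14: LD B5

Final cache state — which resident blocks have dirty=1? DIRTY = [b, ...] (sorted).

0: R B6 -> L2 miss  d=-]
1: R B1 -> L1 miss  d=-]
2: R B3 -> L3 miss  d=-]
3: R B4 -> L0 miss  d=-]
4: R B4 -> L0 hit  d=-]
5: W B6 -> L2 hit  d=D]
6: R B6 -> L2 hit  d=D]
7: R B4 -> L0 hit  d=-]
8: W B2 -> L2 miss wb->B6  d=D]
9: R B7 -> L3 miss  d=-]
10: W B7 -> L3 hit  d=D]
11: R B4 -> L0 hit  d=-]
12: W B4 -> L0 hit  d=D]
13: W B4 -> L0 hit  d=D]
14: R B5 -> L1 miss  d=-]

DIRTY = [2, 4, 7]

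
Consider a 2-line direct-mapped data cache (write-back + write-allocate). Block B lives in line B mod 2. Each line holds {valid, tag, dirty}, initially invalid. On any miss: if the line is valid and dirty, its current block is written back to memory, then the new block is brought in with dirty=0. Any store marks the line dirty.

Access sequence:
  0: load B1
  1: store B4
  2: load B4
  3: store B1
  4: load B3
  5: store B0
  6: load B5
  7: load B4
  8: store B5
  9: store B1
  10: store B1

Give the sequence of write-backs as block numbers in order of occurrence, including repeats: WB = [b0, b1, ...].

0: R B1 -> L1 miss  d=-]
1: W B4 -> L0 miss  d=D]
2: R B4 -> L0 hit  d=D]
3: W B1 -> L1 hit  d=D]
4: R B3 -> L1 miss wb->B1  d=-]
5: W B0 -> L0 miss wb->B4  d=D]
6: R B5 -> L1 miss  d=-]
7: R B4 -> L0 miss wb->B0  d=-]
8: W B5 -> L1 hit  d=D]
9: W B1 -> L1 miss wb->B5  d=D]
10: W B1 -> L1 hit  d=D]

WB = [1, 4, 0, 5]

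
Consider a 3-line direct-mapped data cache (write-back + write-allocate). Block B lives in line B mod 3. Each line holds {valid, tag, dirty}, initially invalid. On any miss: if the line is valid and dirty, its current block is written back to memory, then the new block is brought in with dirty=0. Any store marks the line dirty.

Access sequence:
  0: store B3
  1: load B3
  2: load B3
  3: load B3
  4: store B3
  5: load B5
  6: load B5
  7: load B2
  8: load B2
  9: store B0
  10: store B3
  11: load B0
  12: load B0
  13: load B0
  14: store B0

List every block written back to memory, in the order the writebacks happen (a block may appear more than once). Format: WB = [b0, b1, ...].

0: W B3 → L0 miss [D]
1: R B3 → L0 hit [D]
2: R B3 → L0 hit [D]
3: R B3 → L0 hit [D]
4: W B3 → L0 hit [D]
5: R B5 → L2 miss [-]
6: R B5 → L2 hit [-]
7: R B2 → L2 miss [-]
8: R B2 → L2 hit [-]
9: W B0 → L0 miss wb→B3 [D]
10: W B3 → L0 miss wb→B0 [D]
11: R B0 → L0 miss wb→B3 [-]
12: R B0 → L0 hit [-]
13: R B0 → L0 hit [-]
14: W B0 → L0 hit [D]

WB = [3, 0, 3]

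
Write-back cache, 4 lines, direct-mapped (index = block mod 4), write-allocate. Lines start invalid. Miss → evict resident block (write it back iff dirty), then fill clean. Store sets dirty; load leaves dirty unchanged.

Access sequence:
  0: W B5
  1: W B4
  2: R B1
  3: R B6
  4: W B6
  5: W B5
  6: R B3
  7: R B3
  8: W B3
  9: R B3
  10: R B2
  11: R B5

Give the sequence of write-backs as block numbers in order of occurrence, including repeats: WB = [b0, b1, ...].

WB = [5, 6]

  0 | W B5 → L1 miss [D]
  1 | W B4 → L0 miss [D]
  2 | R B1 → L1 miss wb→B5 [-]
  3 | R B6 → L2 miss [-]
  4 | W B6 → L2 hit [D]
  5 | W B5 → L1 miss [D]
  6 | R B3 → L3 miss [-]
  7 | R B3 → L3 hit [-]
  8 | W B3 → L3 hit [D]
  9 | R B3 → L3 hit [D]
  10 | R B2 → L2 miss wb→B6 [-]
  11 | R B5 → L1 hit [D]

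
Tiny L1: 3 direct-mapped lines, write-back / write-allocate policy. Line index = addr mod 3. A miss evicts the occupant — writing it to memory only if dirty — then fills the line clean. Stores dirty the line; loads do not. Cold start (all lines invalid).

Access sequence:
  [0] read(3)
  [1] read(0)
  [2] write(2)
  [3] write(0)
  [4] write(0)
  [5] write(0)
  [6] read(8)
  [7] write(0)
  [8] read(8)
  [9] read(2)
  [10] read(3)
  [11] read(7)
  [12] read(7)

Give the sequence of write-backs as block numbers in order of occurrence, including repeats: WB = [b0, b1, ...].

0: R B3 -> L0 miss  d=-]
1: R B0 -> L0 miss  d=-]
2: W B2 -> L2 miss  d=D]
3: W B0 -> L0 hit  d=D]
4: W B0 -> L0 hit  d=D]
5: W B0 -> L0 hit  d=D]
6: R B8 -> L2 miss wb->B2  d=-]
7: W B0 -> L0 hit  d=D]
8: R B8 -> L2 hit  d=-]
9: R B2 -> L2 miss  d=-]
10: R B3 -> L0 miss wb->B0  d=-]
11: R B7 -> L1 miss  d=-]
12: R B7 -> L1 hit  d=-]

WB = [2, 0]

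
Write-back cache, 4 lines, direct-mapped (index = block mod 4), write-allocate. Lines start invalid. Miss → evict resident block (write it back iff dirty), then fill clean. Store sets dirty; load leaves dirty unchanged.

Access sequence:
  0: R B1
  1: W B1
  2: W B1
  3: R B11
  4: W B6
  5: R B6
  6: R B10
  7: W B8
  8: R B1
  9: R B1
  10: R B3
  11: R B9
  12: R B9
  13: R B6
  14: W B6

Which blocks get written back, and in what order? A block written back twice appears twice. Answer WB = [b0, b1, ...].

0: R B1 → L1 miss [-]
1: W B1 → L1 hit [D]
2: W B1 → L1 hit [D]
3: R B11 → L3 miss [-]
4: W B6 → L2 miss [D]
5: R B6 → L2 hit [D]
6: R B10 → L2 miss wb→B6 [-]
7: W B8 → L0 miss [D]
8: R B1 → L1 hit [D]
9: R B1 → L1 hit [D]
10: R B3 → L3 miss [-]
11: R B9 → L1 miss wb→B1 [-]
12: R B9 → L1 hit [-]
13: R B6 → L2 miss [-]
14: W B6 → L2 hit [D]

WB = [6, 1]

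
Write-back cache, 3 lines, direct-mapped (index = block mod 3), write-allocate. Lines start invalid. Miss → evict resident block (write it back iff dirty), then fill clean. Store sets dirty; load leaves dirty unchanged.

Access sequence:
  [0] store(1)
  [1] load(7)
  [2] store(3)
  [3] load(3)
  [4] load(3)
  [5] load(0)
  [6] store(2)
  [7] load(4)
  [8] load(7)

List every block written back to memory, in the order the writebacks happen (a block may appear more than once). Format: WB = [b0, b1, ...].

0: W B1 -> L1 miss  d=D]
1: R B7 -> L1 miss wb->B1  d=-]
2: W B3 -> L0 miss  d=D]
3: R B3 -> L0 hit  d=D]
4: R B3 -> L0 hit  d=D]
5: R B0 -> L0 miss wb->B3  d=-]
6: W B2 -> L2 miss  d=D]
7: R B4 -> L1 miss  d=-]
8: R B7 -> L1 miss  d=-]

WB = [1, 3]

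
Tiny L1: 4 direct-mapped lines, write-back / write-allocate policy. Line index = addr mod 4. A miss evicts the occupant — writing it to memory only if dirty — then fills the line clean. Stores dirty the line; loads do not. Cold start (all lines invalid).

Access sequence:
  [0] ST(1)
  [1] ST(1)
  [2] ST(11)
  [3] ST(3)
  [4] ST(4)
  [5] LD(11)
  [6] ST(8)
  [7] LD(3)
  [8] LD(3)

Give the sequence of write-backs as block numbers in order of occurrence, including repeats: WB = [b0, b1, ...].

0: W B1 -> L1 miss  d=D]
1: W B1 -> L1 hit  d=D]
2: W B11 -> L3 miss  d=D]
3: W B3 -> L3 miss wb->B11  d=D]
4: W B4 -> L0 miss  d=D]
5: R B11 -> L3 miss wb->B3  d=-]
6: W B8 -> L0 miss wb->B4  d=D]
7: R B3 -> L3 miss  d=-]
8: R B3 -> L3 hit  d=-]

WB = [11, 3, 4]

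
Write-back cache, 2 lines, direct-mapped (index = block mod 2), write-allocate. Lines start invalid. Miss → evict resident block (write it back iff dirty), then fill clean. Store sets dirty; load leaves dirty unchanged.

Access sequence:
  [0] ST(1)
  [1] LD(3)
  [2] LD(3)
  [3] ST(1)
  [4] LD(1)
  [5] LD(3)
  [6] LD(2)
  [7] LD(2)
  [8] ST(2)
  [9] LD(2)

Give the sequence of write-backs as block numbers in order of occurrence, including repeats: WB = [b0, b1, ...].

  0 | W B1 → L1 miss [D]
  1 | R B3 → L1 miss wb→B1 [-]
  2 | R B3 → L1 hit [-]
  3 | W B1 → L1 miss [D]
  4 | R B1 → L1 hit [D]
  5 | R B3 → L1 miss wb→B1 [-]
  6 | R B2 → L0 miss [-]
  7 | R B2 → L0 hit [-]
  8 | W B2 → L0 hit [D]
  9 | R B2 → L0 hit [D]

WB = [1, 1]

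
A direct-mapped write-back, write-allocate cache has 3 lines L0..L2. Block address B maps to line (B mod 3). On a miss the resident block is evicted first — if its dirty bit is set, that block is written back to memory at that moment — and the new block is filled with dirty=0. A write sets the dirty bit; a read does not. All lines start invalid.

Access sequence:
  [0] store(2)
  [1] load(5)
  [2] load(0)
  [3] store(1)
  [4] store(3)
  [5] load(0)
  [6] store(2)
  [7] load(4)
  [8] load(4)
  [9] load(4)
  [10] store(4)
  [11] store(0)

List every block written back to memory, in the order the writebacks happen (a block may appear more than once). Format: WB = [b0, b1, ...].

  0 | W B2 → L2 miss [D]
  1 | R B5 → L2 miss wb→B2 [-]
  2 | R B0 → L0 miss [-]
  3 | W B1 → L1 miss [D]
  4 | W B3 → L0 miss [D]
  5 | R B0 → L0 miss wb→B3 [-]
  6 | W B2 → L2 miss [D]
  7 | R B4 → L1 miss wb→B1 [-]
  8 | R B4 → L1 hit [-]
  9 | R B4 → L1 hit [-]
  10 | W B4 → L1 hit [D]
  11 | W B0 → L0 hit [D]

WB = [2, 3, 1]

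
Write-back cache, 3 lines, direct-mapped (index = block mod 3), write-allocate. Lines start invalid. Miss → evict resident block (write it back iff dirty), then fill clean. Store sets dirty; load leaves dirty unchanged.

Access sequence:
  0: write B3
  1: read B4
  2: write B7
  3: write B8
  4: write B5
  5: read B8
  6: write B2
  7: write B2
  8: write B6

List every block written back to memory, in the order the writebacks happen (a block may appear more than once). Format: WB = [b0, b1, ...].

0: W B3 -> L0 miss  d=D]
1: R B4 -> L1 miss  d=-]
2: W B7 -> L1 miss  d=D]
3: W B8 -> L2 miss  d=D]
4: W B5 -> L2 miss wb->B8  d=D]
5: R B8 -> L2 miss wb->B5  d=-]
6: W B2 -> L2 miss  d=D]
7: W B2 -> L2 hit  d=D]
8: W B6 -> L0 miss wb->B3  d=D]

WB = [8, 5, 3]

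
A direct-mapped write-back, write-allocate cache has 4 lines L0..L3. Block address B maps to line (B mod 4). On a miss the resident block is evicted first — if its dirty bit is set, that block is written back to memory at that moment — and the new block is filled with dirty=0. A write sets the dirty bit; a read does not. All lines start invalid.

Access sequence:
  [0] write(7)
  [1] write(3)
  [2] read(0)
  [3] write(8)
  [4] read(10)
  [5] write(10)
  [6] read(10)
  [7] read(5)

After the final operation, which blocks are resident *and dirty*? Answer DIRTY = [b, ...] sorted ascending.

0: W B7 -> L3 miss  d=D]
1: W B3 -> L3 miss wb->B7  d=D]
2: R B0 -> L0 miss  d=-]
3: W B8 -> L0 miss  d=D]
4: R B10 -> L2 miss  d=-]
5: W B10 -> L2 hit  d=D]
6: R B10 -> L2 hit  d=D]
7: R B5 -> L1 miss  d=-]

DIRTY = [3, 8, 10]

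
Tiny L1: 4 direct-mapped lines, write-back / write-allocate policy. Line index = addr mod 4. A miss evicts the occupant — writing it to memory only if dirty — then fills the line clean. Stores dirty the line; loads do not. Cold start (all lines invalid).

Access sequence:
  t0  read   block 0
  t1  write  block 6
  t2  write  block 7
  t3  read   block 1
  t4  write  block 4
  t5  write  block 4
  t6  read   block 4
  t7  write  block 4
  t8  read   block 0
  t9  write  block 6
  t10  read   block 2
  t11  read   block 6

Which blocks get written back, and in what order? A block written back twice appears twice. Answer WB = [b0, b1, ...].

0: R B0 -> L0 miss  d=-]
1: W B6 -> L2 miss  d=D]
2: W B7 -> L3 miss  d=D]
3: R B1 -> L1 miss  d=-]
4: W B4 -> L0 miss  d=D]
5: W B4 -> L0 hit  d=D]
6: R B4 -> L0 hit  d=D]
7: W B4 -> L0 hit  d=D]
8: R B0 -> L0 miss wb->B4  d=-]
9: W B6 -> L2 hit  d=D]
10: R B2 -> L2 miss wb->B6  d=-]
11: R B6 -> L2 miss  d=-]

WB = [4, 6]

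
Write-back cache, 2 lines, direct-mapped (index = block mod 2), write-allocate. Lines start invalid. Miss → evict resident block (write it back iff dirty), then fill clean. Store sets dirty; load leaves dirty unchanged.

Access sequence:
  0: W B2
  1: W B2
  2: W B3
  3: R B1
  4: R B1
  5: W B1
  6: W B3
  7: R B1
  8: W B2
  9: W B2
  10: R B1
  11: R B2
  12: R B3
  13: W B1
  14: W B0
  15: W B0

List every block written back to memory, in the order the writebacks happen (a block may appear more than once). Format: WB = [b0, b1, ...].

0: W B2 → L0 miss [D]
1: W B2 → L0 hit [D]
2: W B3 → L1 miss [D]
3: R B1 → L1 miss wb→B3 [-]
4: R B1 → L1 hit [-]
5: W B1 → L1 hit [D]
6: W B3 → L1 miss wb→B1 [D]
7: R B1 → L1 miss wb→B3 [-]
8: W B2 → L0 hit [D]
9: W B2 → L0 hit [D]
10: R B1 → L1 hit [-]
11: R B2 → L0 hit [D]
12: R B3 → L1 miss [-]
13: W B1 → L1 miss [D]
14: W B0 → L0 miss wb→B2 [D]
15: W B0 → L0 hit [D]

WB = [3, 1, 3, 2]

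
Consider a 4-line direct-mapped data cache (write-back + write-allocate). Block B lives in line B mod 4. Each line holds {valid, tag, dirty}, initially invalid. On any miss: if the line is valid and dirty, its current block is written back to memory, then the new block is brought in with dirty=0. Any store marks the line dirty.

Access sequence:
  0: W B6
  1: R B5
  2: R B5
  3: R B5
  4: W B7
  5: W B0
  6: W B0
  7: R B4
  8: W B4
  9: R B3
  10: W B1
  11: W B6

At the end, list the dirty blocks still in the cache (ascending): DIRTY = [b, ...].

  0 | W B6 → L2 miss [D]
  1 | R B5 → L1 miss [-]
  2 | R B5 → L1 hit [-]
  3 | R B5 → L1 hit [-]
  4 | W B7 → L3 miss [D]
  5 | W B0 → L0 miss [D]
  6 | W B0 → L0 hit [D]
  7 | R B4 → L0 miss wb→B0 [-]
  8 | W B4 → L0 hit [D]
  9 | R B3 → L3 miss wb→B7 [-]
  10 | W B1 → L1 miss [D]
  11 | W B6 → L2 hit [D]

DIRTY = [1, 4, 6]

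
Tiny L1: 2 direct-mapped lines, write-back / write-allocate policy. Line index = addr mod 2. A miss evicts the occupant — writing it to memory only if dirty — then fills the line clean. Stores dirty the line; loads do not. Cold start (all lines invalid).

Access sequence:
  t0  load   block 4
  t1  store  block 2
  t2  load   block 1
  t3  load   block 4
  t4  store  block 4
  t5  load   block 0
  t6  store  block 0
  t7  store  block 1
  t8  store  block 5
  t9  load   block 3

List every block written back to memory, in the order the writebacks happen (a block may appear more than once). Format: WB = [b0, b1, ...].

0: R B4 → L0 miss [-]
1: W B2 → L0 miss [D]
2: R B1 → L1 miss [-]
3: R B4 → L0 miss wb→B2 [-]
4: W B4 → L0 hit [D]
5: R B0 → L0 miss wb→B4 [-]
6: W B0 → L0 hit [D]
7: W B1 → L1 hit [D]
8: W B5 → L1 miss wb→B1 [D]
9: R B3 → L1 miss wb→B5 [-]

WB = [2, 4, 1, 5]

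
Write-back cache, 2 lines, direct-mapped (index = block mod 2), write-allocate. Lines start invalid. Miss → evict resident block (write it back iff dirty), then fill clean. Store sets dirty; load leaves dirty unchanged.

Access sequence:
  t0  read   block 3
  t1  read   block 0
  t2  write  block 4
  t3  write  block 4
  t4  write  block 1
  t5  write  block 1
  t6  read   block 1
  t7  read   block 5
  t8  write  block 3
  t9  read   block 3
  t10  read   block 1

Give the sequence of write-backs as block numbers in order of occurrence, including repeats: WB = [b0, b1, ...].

0: R B3 -> L1 miss  d=-]
1: R B0 -> L0 miss  d=-]
2: W B4 -> L0 miss  d=D]
3: W B4 -> L0 hit  d=D]
4: W B1 -> L1 miss  d=D]
5: W B1 -> L1 hit  d=D]
6: R B1 -> L1 hit  d=D]
7: R B5 -> L1 miss wb->B1  d=-]
8: W B3 -> L1 miss  d=D]
9: R B3 -> L1 hit  d=D]
10: R B1 -> L1 miss wb->B3  d=-]

WB = [1, 3]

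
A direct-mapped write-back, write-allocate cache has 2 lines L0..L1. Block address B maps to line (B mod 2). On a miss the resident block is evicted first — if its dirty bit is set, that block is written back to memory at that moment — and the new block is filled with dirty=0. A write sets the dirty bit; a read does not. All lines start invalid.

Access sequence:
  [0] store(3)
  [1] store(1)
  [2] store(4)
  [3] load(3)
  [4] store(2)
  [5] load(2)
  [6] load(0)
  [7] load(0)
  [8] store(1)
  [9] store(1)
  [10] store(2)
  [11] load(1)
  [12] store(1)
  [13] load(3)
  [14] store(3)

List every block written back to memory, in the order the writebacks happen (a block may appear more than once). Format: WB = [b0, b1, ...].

WB = [3, 1, 4, 2, 1]

0: W B3 → L1 miss [D]
1: W B1 → L1 miss wb→B3 [D]
2: W B4 → L0 miss [D]
3: R B3 → L1 miss wb→B1 [-]
4: W B2 → L0 miss wb→B4 [D]
5: R B2 → L0 hit [D]
6: R B0 → L0 miss wb→B2 [-]
7: R B0 → L0 hit [-]
8: W B1 → L1 miss [D]
9: W B1 → L1 hit [D]
10: W B2 → L0 miss [D]
11: R B1 → L1 hit [D]
12: W B1 → L1 hit [D]
13: R B3 → L1 miss wb→B1 [-]
14: W B3 → L1 hit [D]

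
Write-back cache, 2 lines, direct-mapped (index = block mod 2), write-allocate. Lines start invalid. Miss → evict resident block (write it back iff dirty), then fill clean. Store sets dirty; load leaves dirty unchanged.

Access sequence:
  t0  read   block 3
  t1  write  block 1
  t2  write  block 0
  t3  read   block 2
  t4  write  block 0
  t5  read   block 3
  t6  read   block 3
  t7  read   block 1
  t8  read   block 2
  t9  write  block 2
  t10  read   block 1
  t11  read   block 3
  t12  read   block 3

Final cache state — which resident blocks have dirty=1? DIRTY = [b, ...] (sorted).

DIRTY = [2]

0: R B3 -> L1 miss  d=-]
1: W B1 -> L1 miss  d=D]
2: W B0 -> L0 miss  d=D]
3: R B2 -> L0 miss wb->B0  d=-]
4: W B0 -> L0 miss  d=D]
5: R B3 -> L1 miss wb->B1  d=-]
6: R B3 -> L1 hit  d=-]
7: R B1 -> L1 miss  d=-]
8: R B2 -> L0 miss wb->B0  d=-]
9: W B2 -> L0 hit  d=D]
10: R B1 -> L1 hit  d=-]
11: R B3 -> L1 miss  d=-]
12: R B3 -> L1 hit  d=-]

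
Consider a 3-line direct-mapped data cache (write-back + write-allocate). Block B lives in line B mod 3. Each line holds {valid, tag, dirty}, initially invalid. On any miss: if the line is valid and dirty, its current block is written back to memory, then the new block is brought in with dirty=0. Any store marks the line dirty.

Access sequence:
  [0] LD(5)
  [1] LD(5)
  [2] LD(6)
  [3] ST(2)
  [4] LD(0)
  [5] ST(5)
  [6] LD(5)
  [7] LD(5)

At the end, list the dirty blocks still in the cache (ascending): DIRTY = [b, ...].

DIRTY = [5]

  0 | R B5 → L2 miss [-]
  1 | R B5 → L2 hit [-]
  2 | R B6 → L0 miss [-]
  3 | W B2 → L2 miss [D]
  4 | R B0 → L0 miss [-]
  5 | W B5 → L2 miss wb→B2 [D]
  6 | R B5 → L2 hit [D]
  7 | R B5 → L2 hit [D]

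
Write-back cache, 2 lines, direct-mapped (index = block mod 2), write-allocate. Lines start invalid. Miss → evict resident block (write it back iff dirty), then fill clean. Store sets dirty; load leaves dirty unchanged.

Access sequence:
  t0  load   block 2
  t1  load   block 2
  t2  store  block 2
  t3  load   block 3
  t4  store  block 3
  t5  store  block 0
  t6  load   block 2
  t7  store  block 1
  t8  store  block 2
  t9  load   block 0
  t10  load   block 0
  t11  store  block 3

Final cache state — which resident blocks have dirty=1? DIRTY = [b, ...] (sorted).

0: R B2 → L0 miss [-]
1: R B2 → L0 hit [-]
2: W B2 → L0 hit [D]
3: R B3 → L1 miss [-]
4: W B3 → L1 hit [D]
5: W B0 → L0 miss wb→B2 [D]
6: R B2 → L0 miss wb→B0 [-]
7: W B1 → L1 miss wb→B3 [D]
8: W B2 → L0 hit [D]
9: R B0 → L0 miss wb→B2 [-]
10: R B0 → L0 hit [-]
11: W B3 → L1 miss wb→B1 [D]

DIRTY = [3]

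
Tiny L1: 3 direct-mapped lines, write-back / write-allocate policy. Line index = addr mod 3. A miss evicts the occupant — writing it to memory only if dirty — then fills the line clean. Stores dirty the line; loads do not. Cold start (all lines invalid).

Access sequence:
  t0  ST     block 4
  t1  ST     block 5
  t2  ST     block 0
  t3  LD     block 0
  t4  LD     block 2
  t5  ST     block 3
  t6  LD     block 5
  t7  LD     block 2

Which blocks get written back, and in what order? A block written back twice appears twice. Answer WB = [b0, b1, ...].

  0 | W B4 → L1 miss [D]
  1 | W B5 → L2 miss [D]
  2 | W B0 → L0 miss [D]
  3 | R B0 → L0 hit [D]
  4 | R B2 → L2 miss wb→B5 [-]
  5 | W B3 → L0 miss wb→B0 [D]
  6 | R B5 → L2 miss [-]
  7 | R B2 → L2 miss [-]

WB = [5, 0]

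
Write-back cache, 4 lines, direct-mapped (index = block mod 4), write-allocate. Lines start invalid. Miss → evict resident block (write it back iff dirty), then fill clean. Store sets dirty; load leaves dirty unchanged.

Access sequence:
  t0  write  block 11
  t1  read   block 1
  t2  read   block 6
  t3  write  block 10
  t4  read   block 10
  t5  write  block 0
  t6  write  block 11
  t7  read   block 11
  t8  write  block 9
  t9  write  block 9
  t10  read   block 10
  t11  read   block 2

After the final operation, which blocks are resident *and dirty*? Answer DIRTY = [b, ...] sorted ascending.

0: W B11 → L3 miss [D]
1: R B1 → L1 miss [-]
2: R B6 → L2 miss [-]
3: W B10 → L2 miss [D]
4: R B10 → L2 hit [D]
5: W B0 → L0 miss [D]
6: W B11 → L3 hit [D]
7: R B11 → L3 hit [D]
8: W B9 → L1 miss [D]
9: W B9 → L1 hit [D]
10: R B10 → L2 hit [D]
11: R B2 → L2 miss wb→B10 [-]

DIRTY = [0, 9, 11]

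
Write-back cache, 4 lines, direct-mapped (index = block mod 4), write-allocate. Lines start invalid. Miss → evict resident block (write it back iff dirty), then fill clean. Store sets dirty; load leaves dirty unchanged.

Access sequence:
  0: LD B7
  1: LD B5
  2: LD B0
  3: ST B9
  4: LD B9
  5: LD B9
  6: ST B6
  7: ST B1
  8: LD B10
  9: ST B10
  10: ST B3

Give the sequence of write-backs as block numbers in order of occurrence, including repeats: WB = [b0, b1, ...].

  0 | R B7 → L3 miss [-]
  1 | R B5 → L1 miss [-]
  2 | R B0 → L0 miss [-]
  3 | W B9 → L1 miss [D]
  4 | R B9 → L1 hit [D]
  5 | R B9 → L1 hit [D]
  6 | W B6 → L2 miss [D]
  7 | W B1 → L1 miss wb→B9 [D]
  8 | R B10 → L2 miss wb→B6 [-]
  9 | W B10 → L2 hit [D]
  10 | W B3 → L3 miss [D]

WB = [9, 6]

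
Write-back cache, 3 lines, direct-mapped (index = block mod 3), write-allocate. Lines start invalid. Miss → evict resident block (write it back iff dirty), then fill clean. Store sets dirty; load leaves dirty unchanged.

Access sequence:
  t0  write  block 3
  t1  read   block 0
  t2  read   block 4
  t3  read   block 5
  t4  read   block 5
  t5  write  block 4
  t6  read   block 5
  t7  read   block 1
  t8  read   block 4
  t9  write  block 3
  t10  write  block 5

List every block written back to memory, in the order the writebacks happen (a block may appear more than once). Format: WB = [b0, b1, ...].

0: W B3 -> L0 miss  d=D]
1: R B0 -> L0 miss wb->B3  d=-]
2: R B4 -> L1 miss  d=-]
3: R B5 -> L2 miss  d=-]
4: R B5 -> L2 hit  d=-]
5: W B4 -> L1 hit  d=D]
6: R B5 -> L2 hit  d=-]
7: R B1 -> L1 miss wb->B4  d=-]
8: R B4 -> L1 miss  d=-]
9: W B3 -> L0 miss  d=D]
10: W B5 -> L2 hit  d=D]

WB = [3, 4]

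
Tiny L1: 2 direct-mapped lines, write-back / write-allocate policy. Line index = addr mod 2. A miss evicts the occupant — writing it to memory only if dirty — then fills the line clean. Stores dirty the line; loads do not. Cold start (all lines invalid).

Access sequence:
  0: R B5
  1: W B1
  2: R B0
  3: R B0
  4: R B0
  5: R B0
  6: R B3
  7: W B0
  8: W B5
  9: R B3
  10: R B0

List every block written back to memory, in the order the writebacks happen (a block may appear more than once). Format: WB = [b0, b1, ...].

WB = [1, 5]

0: R B5 -> L1 miss  d=-]
1: W B1 -> L1 miss  d=D]
2: R B0 -> L0 miss  d=-]
3: R B0 -> L0 hit  d=-]
4: R B0 -> L0 hit  d=-]
5: R B0 -> L0 hit  d=-]
6: R B3 -> L1 miss wb->B1  d=-]
7: W B0 -> L0 hit  d=D]
8: W B5 -> L1 miss  d=D]
9: R B3 -> L1 miss wb->B5  d=-]
10: R B0 -> L0 hit  d=D]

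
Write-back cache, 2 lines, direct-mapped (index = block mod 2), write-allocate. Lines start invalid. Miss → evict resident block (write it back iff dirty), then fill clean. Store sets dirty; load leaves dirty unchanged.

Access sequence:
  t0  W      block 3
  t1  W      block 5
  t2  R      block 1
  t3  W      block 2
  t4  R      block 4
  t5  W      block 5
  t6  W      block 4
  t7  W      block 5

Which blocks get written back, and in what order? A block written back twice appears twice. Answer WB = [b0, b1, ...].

WB = [3, 5, 2]

0: W B3 → L1 miss [D]
1: W B5 → L1 miss wb→B3 [D]
2: R B1 → L1 miss wb→B5 [-]
3: W B2 → L0 miss [D]
4: R B4 → L0 miss wb→B2 [-]
5: W B5 → L1 miss [D]
6: W B4 → L0 hit [D]
7: W B5 → L1 hit [D]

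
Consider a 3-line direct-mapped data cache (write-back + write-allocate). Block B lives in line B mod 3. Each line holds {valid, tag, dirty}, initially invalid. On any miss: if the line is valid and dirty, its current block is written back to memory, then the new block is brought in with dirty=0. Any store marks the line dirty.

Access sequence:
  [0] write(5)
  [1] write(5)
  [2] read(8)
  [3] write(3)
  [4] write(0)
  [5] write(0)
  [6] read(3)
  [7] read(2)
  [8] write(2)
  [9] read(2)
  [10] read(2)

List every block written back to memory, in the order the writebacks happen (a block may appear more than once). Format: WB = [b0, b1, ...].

WB = [5, 3, 0]

0: W B5 → L2 miss [D]
1: W B5 → L2 hit [D]
2: R B8 → L2 miss wb→B5 [-]
3: W B3 → L0 miss [D]
4: W B0 → L0 miss wb→B3 [D]
5: W B0 → L0 hit [D]
6: R B3 → L0 miss wb→B0 [-]
7: R B2 → L2 miss [-]
8: W B2 → L2 hit [D]
9: R B2 → L2 hit [D]
10: R B2 → L2 hit [D]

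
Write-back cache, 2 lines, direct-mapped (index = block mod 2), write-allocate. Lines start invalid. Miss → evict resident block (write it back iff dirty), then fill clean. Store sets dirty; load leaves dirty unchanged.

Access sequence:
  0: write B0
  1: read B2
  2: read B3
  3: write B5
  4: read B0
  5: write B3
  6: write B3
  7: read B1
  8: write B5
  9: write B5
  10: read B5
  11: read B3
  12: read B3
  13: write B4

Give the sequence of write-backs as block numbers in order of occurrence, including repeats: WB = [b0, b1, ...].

WB = [0, 5, 3, 5]

  0 | W B0 → L0 miss [D]
  1 | R B2 → L0 miss wb→B0 [-]
  2 | R B3 → L1 miss [-]
  3 | W B5 → L1 miss [D]
  4 | R B0 → L0 miss [-]
  5 | W B3 → L1 miss wb→B5 [D]
  6 | W B3 → L1 hit [D]
  7 | R B1 → L1 miss wb→B3 [-]
  8 | W B5 → L1 miss [D]
  9 | W B5 → L1 hit [D]
  10 | R B5 → L1 hit [D]
  11 | R B3 → L1 miss wb→B5 [-]
  12 | R B3 → L1 hit [-]
  13 | W B4 → L0 miss [D]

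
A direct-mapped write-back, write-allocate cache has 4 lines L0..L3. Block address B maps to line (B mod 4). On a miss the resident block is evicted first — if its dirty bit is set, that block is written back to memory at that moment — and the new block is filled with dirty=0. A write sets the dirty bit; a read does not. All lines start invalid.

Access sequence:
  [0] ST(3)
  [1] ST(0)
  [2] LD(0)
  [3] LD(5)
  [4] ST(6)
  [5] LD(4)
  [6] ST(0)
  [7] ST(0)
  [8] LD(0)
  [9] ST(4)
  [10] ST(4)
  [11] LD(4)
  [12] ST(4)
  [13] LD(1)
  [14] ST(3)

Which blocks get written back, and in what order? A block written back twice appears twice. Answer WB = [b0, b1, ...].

0: W B3 -> L3 miss  d=D]
1: W B0 -> L0 miss  d=D]
2: R B0 -> L0 hit  d=D]
3: R B5 -> L1 miss  d=-]
4: W B6 -> L2 miss  d=D]
5: R B4 -> L0 miss wb->B0  d=-]
6: W B0 -> L0 miss  d=D]
7: W B0 -> L0 hit  d=D]
8: R B0 -> L0 hit  d=D]
9: W B4 -> L0 miss wb->B0  d=D]
10: W B4 -> L0 hit  d=D]
11: R B4 -> L0 hit  d=D]
12: W B4 -> L0 hit  d=D]
13: R B1 -> L1 miss  d=-]
14: W B3 -> L3 hit  d=D]

WB = [0, 0]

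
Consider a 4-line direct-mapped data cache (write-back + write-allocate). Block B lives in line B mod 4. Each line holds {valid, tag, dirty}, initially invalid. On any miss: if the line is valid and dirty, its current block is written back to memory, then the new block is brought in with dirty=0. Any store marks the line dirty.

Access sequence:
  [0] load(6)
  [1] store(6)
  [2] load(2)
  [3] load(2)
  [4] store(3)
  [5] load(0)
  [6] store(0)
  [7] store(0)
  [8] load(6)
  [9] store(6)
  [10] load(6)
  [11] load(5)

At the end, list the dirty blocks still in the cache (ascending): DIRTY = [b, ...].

DIRTY = [0, 3, 6]

0: R B6 -> L2 miss  d=-]
1: W B6 -> L2 hit  d=D]
2: R B2 -> L2 miss wb->B6  d=-]
3: R B2 -> L2 hit  d=-]
4: W B3 -> L3 miss  d=D]
5: R B0 -> L0 miss  d=-]
6: W B0 -> L0 hit  d=D]
7: W B0 -> L0 hit  d=D]
8: R B6 -> L2 miss  d=-]
9: W B6 -> L2 hit  d=D]
10: R B6 -> L2 hit  d=D]
11: R B5 -> L1 miss  d=-]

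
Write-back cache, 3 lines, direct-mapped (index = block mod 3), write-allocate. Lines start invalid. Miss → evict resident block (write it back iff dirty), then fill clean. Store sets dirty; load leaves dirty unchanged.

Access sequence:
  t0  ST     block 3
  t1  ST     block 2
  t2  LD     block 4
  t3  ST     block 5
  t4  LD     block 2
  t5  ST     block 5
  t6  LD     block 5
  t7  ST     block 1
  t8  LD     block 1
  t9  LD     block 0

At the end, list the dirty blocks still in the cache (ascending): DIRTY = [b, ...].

DIRTY = [1, 5]

  0 | W B3 → L0 miss [D]
  1 | W B2 → L2 miss [D]
  2 | R B4 → L1 miss [-]
  3 | W B5 → L2 miss wb→B2 [D]
  4 | R B2 → L2 miss wb→B5 [-]
  5 | W B5 → L2 miss [D]
  6 | R B5 → L2 hit [D]
  7 | W B1 → L1 miss [D]
  8 | R B1 → L1 hit [D]
  9 | R B0 → L0 miss wb→B3 [-]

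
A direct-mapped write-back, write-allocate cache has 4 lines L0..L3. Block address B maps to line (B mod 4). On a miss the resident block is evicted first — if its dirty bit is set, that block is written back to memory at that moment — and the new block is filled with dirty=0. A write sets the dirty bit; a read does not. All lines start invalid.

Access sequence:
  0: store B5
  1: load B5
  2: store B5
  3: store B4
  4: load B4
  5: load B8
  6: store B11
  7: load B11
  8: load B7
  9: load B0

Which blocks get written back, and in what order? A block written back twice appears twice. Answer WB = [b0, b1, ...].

0: W B5 -> L1 miss  d=D]
1: R B5 -> L1 hit  d=D]
2: W B5 -> L1 hit  d=D]
3: W B4 -> L0 miss  d=D]
4: R B4 -> L0 hit  d=D]
5: R B8 -> L0 miss wb->B4  d=-]
6: W B11 -> L3 miss  d=D]
7: R B11 -> L3 hit  d=D]
8: R B7 -> L3 miss wb->B11  d=-]
9: R B0 -> L0 miss  d=-]

WB = [4, 11]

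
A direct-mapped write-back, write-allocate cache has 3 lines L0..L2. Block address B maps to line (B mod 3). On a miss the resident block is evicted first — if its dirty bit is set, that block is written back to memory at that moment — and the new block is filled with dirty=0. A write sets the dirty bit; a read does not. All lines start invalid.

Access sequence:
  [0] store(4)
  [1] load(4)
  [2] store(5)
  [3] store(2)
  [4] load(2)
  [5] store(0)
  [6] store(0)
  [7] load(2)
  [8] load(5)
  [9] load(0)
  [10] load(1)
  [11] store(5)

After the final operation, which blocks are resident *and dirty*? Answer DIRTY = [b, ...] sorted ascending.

  0 | W B4 → L1 miss [D]
  1 | R B4 → L1 hit [D]
  2 | W B5 → L2 miss [D]
  3 | W B2 → L2 miss wb→B5 [D]
  4 | R B2 → L2 hit [D]
  5 | W B0 → L0 miss [D]
  6 | W B0 → L0 hit [D]
  7 | R B2 → L2 hit [D]
  8 | R B5 → L2 miss wb→B2 [-]
  9 | R B0 → L0 hit [D]
  10 | R B1 → L1 miss wb→B4 [-]
  11 | W B5 → L2 hit [D]

DIRTY = [0, 5]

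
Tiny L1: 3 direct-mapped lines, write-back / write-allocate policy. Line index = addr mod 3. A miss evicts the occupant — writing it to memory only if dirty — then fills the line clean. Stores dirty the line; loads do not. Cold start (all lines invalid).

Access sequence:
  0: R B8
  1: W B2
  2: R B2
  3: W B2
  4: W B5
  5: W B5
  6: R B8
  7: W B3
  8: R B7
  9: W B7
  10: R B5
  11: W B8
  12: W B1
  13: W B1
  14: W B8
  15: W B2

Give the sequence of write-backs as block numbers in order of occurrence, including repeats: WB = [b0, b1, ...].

  0 | R B8 → L2 miss [-]
  1 | W B2 → L2 miss [D]
  2 | R B2 → L2 hit [D]
  3 | W B2 → L2 hit [D]
  4 | W B5 → L2 miss wb→B2 [D]
  5 | W B5 → L2 hit [D]
  6 | R B8 → L2 miss wb→B5 [-]
  7 | W B3 → L0 miss [D]
  8 | R B7 → L1 miss [-]
  9 | W B7 → L1 hit [D]
  10 | R B5 → L2 miss [-]
  11 | W B8 → L2 miss [D]
  12 | W B1 → L1 miss wb→B7 [D]
  13 | W B1 → L1 hit [D]
  14 | W B8 → L2 hit [D]
  15 | W B2 → L2 miss wb→B8 [D]

WB = [2, 5, 7, 8]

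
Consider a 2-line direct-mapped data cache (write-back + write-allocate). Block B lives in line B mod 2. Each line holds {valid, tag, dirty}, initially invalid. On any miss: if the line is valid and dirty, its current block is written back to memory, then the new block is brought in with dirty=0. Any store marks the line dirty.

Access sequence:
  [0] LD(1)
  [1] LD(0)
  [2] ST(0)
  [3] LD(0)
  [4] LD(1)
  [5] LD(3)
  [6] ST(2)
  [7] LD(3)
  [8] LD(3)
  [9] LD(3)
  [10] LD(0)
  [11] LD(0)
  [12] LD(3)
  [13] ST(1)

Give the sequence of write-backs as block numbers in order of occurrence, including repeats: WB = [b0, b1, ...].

0: R B1 → L1 miss [-]
1: R B0 → L0 miss [-]
2: W B0 → L0 hit [D]
3: R B0 → L0 hit [D]
4: R B1 → L1 hit [-]
5: R B3 → L1 miss [-]
6: W B2 → L0 miss wb→B0 [D]
7: R B3 → L1 hit [-]
8: R B3 → L1 hit [-]
9: R B3 → L1 hit [-]
10: R B0 → L0 miss wb→B2 [-]
11: R B0 → L0 hit [-]
12: R B3 → L1 hit [-]
13: W B1 → L1 miss [D]

WB = [0, 2]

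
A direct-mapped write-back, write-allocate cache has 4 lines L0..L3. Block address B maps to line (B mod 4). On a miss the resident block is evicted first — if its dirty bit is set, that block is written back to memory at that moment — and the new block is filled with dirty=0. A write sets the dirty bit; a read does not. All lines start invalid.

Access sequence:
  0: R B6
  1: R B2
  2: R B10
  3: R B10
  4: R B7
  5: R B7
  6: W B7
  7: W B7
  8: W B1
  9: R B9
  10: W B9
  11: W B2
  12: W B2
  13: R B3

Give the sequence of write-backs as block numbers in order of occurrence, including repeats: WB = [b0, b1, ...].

WB = [1, 7]

  0 | R B6 → L2 miss [-]
  1 | R B2 → L2 miss [-]
  2 | R B10 → L2 miss [-]
  3 | R B10 → L2 hit [-]
  4 | R B7 → L3 miss [-]
  5 | R B7 → L3 hit [-]
  6 | W B7 → L3 hit [D]
  7 | W B7 → L3 hit [D]
  8 | W B1 → L1 miss [D]
  9 | R B9 → L1 miss wb→B1 [-]
  10 | W B9 → L1 hit [D]
  11 | W B2 → L2 miss [D]
  12 | W B2 → L2 hit [D]
  13 | R B3 → L3 miss wb→B7 [-]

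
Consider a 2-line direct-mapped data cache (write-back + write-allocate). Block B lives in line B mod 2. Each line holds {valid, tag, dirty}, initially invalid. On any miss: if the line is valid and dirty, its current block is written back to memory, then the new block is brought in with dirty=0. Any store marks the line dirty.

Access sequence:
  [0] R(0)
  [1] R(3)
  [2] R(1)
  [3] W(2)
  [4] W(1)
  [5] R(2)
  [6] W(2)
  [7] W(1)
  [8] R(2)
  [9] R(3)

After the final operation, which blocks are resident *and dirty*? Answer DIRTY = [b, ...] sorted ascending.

0: R B0 -> L0 miss  d=-]
1: R B3 -> L1 miss  d=-]
2: R B1 -> L1 miss  d=-]
3: W B2 -> L0 miss  d=D]
4: W B1 -> L1 hit  d=D]
5: R B2 -> L0 hit  d=D]
6: W B2 -> L0 hit  d=D]
7: W B1 -> L1 hit  d=D]
8: R B2 -> L0 hit  d=D]
9: R B3 -> L1 miss wb->B1  d=-]

DIRTY = [2]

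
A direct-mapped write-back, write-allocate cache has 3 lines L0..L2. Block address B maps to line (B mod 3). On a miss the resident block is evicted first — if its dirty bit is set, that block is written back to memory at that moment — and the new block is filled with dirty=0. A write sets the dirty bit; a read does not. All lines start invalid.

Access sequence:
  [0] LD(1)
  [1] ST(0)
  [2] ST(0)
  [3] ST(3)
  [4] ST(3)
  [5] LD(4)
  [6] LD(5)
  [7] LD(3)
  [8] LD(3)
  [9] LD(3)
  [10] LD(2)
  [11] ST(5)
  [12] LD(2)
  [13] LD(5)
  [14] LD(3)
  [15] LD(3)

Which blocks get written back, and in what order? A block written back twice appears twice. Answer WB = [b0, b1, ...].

WB = [0, 5]

0: R B1 → L1 miss [-]
1: W B0 → L0 miss [D]
2: W B0 → L0 hit [D]
3: W B3 → L0 miss wb→B0 [D]
4: W B3 → L0 hit [D]
5: R B4 → L1 miss [-]
6: R B5 → L2 miss [-]
7: R B3 → L0 hit [D]
8: R B3 → L0 hit [D]
9: R B3 → L0 hit [D]
10: R B2 → L2 miss [-]
11: W B5 → L2 miss [D]
12: R B2 → L2 miss wb→B5 [-]
13: R B5 → L2 miss [-]
14: R B3 → L0 hit [D]
15: R B3 → L0 hit [D]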